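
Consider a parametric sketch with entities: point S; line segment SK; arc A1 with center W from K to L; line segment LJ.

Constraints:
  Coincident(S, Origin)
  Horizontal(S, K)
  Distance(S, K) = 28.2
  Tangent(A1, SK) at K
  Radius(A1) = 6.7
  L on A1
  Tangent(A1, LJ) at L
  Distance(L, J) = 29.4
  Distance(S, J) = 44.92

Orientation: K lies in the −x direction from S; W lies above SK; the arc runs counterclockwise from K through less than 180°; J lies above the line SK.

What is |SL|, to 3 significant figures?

22.9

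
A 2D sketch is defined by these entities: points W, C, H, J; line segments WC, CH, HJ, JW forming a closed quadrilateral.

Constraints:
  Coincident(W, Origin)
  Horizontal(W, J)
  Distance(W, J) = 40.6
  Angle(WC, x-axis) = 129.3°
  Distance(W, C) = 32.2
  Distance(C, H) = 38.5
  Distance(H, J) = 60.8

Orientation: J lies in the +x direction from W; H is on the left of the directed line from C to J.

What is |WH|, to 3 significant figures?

51.8

W is at the origin; WJ is horizontal with |WJ| = 40.6 and J in +x, so J = (40.6, 0). WC runs at 129.3° with |WC| = 32.2, so C = (-20.4, 24.9). H is determined by |CH| = 38.5 and |HJ| = 60.8 together: it lies at the intersection of circle(C, 38.5) and circle(J, 60.8). With |CJ| = 65.9, the foot of the radical line on CJ is 16.1 from C and the perpendicular offset is √(38.5² − 16.1²) = 35.0. Taking the left-of-CJ solution: H = (7.77, 51.2).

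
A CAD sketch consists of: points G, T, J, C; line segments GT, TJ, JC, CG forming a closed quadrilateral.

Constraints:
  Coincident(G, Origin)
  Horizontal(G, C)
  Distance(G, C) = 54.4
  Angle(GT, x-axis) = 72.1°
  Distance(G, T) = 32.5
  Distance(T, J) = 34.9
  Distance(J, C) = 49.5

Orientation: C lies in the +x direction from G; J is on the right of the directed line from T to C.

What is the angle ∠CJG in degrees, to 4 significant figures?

140.1°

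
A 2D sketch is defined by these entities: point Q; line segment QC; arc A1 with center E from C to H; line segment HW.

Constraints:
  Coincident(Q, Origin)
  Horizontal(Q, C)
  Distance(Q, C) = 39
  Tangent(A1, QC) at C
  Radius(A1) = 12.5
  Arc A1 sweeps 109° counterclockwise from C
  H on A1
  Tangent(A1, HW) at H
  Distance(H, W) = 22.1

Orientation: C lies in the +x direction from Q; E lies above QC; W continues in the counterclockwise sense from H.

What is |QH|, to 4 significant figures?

53.45

Tangency of A1 to QC means the radius EC is perpendicular to QC, so E = C + (0, 12.5) = (39.00, 12.50). On A1, C sits at bearing -90° from E; a 109° counterclockwise sweep puts H at bearing 19°, so H = E + 12.5·(cos 19°, sin 19°) = (50.82, 16.57). Then |QH| = |H − Q| = 53.45.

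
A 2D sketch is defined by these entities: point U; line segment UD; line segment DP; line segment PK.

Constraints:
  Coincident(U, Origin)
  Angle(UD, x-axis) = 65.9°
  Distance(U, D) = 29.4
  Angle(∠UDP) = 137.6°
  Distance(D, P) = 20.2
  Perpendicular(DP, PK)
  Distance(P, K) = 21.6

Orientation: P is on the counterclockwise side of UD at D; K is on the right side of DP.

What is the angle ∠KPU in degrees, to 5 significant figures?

115.32°

∠UDP = 137.6°, so DP runs at 65.9° + (180° − 137.6°) = 108.30° from the x-axis; with |DP| = 20.2, P = D + 20.2·(cos 108.30°, sin 108.30°) = (5.6623, 46.016). DP is perpendicular to PK; with |PK| = 21.6 on the right of DP, K = P + 21.6·(0.94943, 0.31399) = (26.170, 52.798). Then cos ∠KPU = PK·PU / (|PK||PU|), giving 115.32°.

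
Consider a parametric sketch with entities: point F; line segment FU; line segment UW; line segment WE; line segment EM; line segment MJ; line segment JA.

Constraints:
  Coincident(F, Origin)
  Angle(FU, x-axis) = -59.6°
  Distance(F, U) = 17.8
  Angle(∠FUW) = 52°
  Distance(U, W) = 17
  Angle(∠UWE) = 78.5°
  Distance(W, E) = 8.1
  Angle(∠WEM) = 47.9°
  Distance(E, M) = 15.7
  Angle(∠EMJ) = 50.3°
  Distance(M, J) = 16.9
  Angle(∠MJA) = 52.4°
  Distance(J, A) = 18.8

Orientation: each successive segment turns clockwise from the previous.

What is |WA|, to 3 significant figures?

12.3

∠EMJ = 50.3° gives MJ at 169° from the x-axis; with |MJ| = 16.9, J = (-14.2, -16.0). ∠MJA = 52.4° gives JA at 41.5° from the x-axis; with |JA| = 18.8, A = (-0.144, -3.56). Then |WA| = |A − W| = 12.3.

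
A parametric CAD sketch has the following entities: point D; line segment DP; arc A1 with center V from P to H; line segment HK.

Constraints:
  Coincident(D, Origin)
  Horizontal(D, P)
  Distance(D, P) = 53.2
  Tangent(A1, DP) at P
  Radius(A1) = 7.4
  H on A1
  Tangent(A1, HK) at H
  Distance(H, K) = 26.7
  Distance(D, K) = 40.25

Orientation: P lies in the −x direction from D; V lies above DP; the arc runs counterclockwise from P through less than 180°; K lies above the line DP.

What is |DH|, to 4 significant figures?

47.28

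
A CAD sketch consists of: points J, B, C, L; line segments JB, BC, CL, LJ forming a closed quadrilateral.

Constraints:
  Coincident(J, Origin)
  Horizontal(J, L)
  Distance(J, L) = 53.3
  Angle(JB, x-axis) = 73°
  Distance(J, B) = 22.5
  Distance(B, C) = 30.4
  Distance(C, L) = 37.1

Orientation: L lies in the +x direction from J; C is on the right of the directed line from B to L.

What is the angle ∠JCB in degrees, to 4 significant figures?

47.42°

J is at the origin; JL is horizontal with |JL| = 53.3 and L in +x, so L = (53.3, 0). JB runs at 73.0° with |JB| = 22.5, so B = (6.578, 21.52). C is determined by |BC| = 30.4 and |CL| = 37.1 together: it lies at the intersection of circle(B, 30.4) and circle(L, 37.1). With |BL| = 51.44, the foot of the radical line on BL is 21.32 from B and the perpendicular offset is √(30.4² − 21.32²) = 21.67. Taking the right-of-BL solution: C = (16.88, -7.084).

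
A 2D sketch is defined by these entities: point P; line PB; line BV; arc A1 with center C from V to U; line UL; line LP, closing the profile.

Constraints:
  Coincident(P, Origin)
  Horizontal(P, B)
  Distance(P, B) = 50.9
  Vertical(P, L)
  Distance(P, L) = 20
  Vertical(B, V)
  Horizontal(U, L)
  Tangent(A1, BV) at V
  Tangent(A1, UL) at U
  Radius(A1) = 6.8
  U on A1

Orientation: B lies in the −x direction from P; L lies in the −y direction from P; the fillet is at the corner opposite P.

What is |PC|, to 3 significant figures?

46.0

P is at the origin; P and B share the same y with |PB| = 50.9 and B on the −x side, so B = (-50.9, 0.00). PL is vertical with |PL| = 20.0 and L on the −y side, so L = (0.00, -20.0). The virtual corner opposite P is at (-50.9, -20.0). The tangent condition forces CV to be normal to BV and since A1 is tangent to UL there, CU ⟂ UL, with radius 6.8, so the center C sits 6.8 in from both sides at C = (-44.1, -13.2). Then |PC| = |C − P| = 46.0.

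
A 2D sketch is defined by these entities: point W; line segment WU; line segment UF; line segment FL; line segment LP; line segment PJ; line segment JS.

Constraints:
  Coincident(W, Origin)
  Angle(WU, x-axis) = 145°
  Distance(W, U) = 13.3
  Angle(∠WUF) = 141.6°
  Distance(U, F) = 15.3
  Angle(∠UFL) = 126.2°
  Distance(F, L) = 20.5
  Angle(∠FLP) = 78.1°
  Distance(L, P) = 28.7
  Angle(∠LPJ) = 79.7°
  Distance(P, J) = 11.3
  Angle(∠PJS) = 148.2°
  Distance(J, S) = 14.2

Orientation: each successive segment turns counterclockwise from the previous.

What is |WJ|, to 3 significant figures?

12.8

W is at the origin; WU runs at 145.0° with length 13.3, so U = (-10.9, 7.63). ∠WUF = 141.6° gives UF at -177° from the x-axis; with |UF| = 15.3, F = (-26.2, 6.72). ∠UFL = 126.2° gives FL at -123° from the x-axis; with |FL| = 20.5, L = (-37.3, -10.5). ∠FLP = 78.1° gives LP at -20.9° from the x-axis; with |LP| = 28.7, P = (-10.5, -20.7). ∠LPJ = 79.7° gives PJ at 79.4° from the x-axis; with |PJ| = 11.3, J = (-8.38, -9.64). Then |WJ| = |J − W| = 12.8.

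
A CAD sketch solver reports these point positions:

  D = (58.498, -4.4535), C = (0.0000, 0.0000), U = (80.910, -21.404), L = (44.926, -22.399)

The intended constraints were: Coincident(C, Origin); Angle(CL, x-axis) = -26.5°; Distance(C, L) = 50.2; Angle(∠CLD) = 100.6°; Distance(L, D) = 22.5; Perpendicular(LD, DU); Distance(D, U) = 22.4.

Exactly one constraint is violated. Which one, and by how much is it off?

Distance(D, U) = 22.4 — off by 5.70.

C = (0.00, 0.00) ✓; CL at -26.50° ✓; |CL| = 50.20 ✓; ∠CLD = 100.6° ✓; |LD| = 22.50 ✓; ∠(LD, DU) = 90.00° ✓; |DU| = 28.10 ✗.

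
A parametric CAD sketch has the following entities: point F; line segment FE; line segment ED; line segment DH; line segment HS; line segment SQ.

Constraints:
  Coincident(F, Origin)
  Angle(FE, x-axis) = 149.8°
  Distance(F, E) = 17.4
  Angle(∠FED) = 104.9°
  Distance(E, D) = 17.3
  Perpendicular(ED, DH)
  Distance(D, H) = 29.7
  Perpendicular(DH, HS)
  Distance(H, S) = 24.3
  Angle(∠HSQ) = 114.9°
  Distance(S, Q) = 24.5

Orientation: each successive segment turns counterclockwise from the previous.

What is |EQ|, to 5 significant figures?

18.861

F is at the origin; FE runs at 149.8° with length 17.4, so E = (-15.038, 8.7525). ∠FED = 104.9° gives ED at -135.10° from the x-axis; with |ED| = 17.3, D = (-27.293, -3.4590). ED ⟂ DH, so DH runs at -45.100°; with |DH| = 29.7, H = (-6.3283, -24.497). The perpendicularity gives HS at right angles to DH, so HS runs at 44.900°; with |HS| = 24.3, S = (10.884, -7.3440). ∠HSQ = 114.9° gives SQ at 110.00° from the x-axis; with |SQ| = 24.5, Q = (2.5049, 15.678). Then |EQ| = |Q − E| = 18.861.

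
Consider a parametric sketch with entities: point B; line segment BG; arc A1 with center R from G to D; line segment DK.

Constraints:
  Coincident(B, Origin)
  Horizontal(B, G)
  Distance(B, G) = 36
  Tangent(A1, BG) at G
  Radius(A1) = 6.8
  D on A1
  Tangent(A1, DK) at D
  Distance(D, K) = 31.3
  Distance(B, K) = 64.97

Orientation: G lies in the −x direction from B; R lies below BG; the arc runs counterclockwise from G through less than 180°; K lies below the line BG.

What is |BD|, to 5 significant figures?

42.081

Checks: |BG| = 36.00 ✓; |RD| = 6.800 ✓; ∠(RD, DK) = 90.00° ✓; |DK| = 31.30 ✓; |BK| = 64.97 ✓.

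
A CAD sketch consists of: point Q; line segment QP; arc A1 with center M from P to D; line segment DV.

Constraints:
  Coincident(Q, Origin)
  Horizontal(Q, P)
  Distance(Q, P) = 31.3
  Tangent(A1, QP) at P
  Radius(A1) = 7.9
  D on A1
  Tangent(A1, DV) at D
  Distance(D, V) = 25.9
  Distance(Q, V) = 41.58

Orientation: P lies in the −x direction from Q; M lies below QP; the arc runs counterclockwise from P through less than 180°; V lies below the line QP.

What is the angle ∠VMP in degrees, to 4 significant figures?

164.3°

Checks: |QP| = 31.30 ✓; |MD| = 7.900 ✓; ∠(MD, DV) = 90.00° ✓; |DV| = 25.90 ✓; |QV| = 41.58 ✓.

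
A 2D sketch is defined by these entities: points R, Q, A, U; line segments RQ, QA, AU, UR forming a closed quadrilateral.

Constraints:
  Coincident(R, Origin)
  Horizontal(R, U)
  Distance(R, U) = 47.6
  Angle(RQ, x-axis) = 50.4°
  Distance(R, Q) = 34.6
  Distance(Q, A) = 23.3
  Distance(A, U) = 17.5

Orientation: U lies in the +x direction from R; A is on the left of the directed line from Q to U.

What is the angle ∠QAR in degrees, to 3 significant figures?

46.0°

Checks: RQ at 50.40° ✓; |QA| = 23.30 ✓; |AU| = 17.50 ✓.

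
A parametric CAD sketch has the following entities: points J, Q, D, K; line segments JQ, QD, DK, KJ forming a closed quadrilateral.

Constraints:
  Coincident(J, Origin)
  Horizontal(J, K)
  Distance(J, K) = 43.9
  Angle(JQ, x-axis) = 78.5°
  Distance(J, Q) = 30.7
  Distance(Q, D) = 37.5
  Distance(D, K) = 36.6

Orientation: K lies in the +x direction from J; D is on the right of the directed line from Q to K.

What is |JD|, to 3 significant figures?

10.9

Checks: |JK| = 43.90 ✓; |JQ| = 30.70 ✓; |QD| = 37.50 ✓; |DK| = 36.60 ✓.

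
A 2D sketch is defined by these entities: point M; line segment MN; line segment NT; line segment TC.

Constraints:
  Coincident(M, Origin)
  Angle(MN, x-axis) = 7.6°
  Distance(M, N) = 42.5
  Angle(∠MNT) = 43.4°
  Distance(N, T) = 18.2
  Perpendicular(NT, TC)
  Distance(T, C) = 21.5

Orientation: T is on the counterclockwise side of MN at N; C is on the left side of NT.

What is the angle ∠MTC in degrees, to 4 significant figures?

23.47°

M is at the origin; MN runs at 7.6° with length 42.5, so N = 42.5·(cos 7.6°, sin 7.6°) = (42.13, 5.621). ∠MNT = 43.4°, so NT runs at 7.6° + (180° − 43.4°) = 144.2° from the x-axis; with |NT| = 18.2, T = N + 18.2·(cos 144.2°, sin 144.2°) = (27.37, 16.27). NT ⟂ TC; with |TC| = 21.5 on the left of NT, C = T + 21.5·(-0.5850, -0.8111) = (14.79, -1.171). Then cos ∠MTC = TM·TC / (|TM||TC|), giving 23.47°.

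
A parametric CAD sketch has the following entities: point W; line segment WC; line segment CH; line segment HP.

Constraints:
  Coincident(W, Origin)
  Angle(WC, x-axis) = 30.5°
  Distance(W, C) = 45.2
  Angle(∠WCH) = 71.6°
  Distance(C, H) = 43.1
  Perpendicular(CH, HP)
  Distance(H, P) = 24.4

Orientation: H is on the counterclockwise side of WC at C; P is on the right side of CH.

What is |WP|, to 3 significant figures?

73.2

W is at the origin; WC runs at 30.5° with length 45.2, so C = 45.2·(cos 30.5°, sin 30.5°) = (38.9, 22.9). ∠WCH = 71.6°, so CH runs at 30.5° + (180° − 71.6°) = 139° from the x-axis; with |CH| = 43.1, H = C + 43.1·(cos 139°, sin 139°) = (6.47, 51.3). CH ⟂ HP; with |HP| = 24.4 on the right of CH, P = H + 24.4·(0.657, 0.754) = (22.5, 69.7). Then |WP| = |P − W| = 73.2.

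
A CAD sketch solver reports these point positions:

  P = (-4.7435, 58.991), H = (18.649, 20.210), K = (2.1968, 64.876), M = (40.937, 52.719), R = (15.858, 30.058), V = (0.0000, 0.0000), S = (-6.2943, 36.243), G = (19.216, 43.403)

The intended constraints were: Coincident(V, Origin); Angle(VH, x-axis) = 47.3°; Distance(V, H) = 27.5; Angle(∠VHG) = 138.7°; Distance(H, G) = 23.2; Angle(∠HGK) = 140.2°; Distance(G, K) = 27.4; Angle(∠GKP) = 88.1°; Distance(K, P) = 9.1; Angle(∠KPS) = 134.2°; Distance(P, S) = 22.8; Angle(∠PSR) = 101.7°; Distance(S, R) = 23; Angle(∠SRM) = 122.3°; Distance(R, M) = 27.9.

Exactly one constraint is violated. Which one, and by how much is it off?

Distance(R, M) = 27.9 — off by 5.90.

V = (0.00, 0.00) ✓; VH at 47.30° ✓; |VH| = 27.50 ✓; ∠VHG = 138.7° ✓; |HG| = 23.20 ✓; ∠HGK = 140.2° ✓; |GK| = 27.40 ✓; ∠GKP = 88.10° ✓; |KP| = 9.100 ✓; ∠KPS = 134.2° ✓; |PS| = 22.80 ✓; ∠PSR = 101.7° ✓; |SR| = 23.00 ✓; ∠SRM = 122.3° ✓; |RM| = 33.80 ✗.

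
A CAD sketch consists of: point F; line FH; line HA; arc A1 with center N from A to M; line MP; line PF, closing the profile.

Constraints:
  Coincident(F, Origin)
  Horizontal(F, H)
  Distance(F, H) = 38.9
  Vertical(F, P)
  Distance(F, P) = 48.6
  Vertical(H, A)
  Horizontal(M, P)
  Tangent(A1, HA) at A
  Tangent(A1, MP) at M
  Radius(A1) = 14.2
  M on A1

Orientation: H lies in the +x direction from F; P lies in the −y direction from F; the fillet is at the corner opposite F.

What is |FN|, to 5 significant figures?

42.349

F is at the origin; FH is horizontal with |FH| = 38.9 and H on the +x side, so H = (38.900, 0.0000). F and P share the same x with |FP| = 48.6 and P on the −y side, so P = (0.0000, -48.600). The virtual corner opposite F is at (38.900, -48.600). Since A1 is tangent to HA there, NA ⟂ HA and A1 meets MP tangentially, so NM is at right angles to MP, with radius 14.2, so the center N sits 14.2 in from both sides at N = (24.700, -34.400). Then |FN| = |N − F| = 42.349.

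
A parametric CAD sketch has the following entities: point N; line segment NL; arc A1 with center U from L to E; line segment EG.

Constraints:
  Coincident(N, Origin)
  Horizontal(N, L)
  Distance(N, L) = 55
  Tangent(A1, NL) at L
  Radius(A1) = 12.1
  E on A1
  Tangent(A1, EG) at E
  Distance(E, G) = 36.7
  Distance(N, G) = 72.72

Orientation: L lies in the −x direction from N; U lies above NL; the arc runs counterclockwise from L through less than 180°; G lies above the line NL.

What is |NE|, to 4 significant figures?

45.80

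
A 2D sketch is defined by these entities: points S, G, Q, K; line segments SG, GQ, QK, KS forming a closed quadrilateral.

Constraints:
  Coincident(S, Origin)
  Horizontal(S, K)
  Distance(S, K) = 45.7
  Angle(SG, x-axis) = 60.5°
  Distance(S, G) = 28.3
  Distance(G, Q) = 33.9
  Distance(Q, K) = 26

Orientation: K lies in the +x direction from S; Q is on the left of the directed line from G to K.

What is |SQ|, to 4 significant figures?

54.38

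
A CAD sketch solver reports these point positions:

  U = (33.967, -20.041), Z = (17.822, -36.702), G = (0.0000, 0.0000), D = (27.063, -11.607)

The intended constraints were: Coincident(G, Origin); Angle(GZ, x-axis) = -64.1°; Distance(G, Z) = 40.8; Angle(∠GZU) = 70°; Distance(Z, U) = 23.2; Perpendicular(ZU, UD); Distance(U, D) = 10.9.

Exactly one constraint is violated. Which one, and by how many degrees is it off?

Perpendicular(ZU, UD) — off by 6.60°.

G = (0.00, 0.00) ✓; GZ at -64.10° ✓; |GZ| = 40.80 ✓; ∠GZU = 70.00° ✓; |ZU| = 23.20 ✓; ∠(ZU, UD) = 83.40° ✗; |UD| = 10.90 ✓.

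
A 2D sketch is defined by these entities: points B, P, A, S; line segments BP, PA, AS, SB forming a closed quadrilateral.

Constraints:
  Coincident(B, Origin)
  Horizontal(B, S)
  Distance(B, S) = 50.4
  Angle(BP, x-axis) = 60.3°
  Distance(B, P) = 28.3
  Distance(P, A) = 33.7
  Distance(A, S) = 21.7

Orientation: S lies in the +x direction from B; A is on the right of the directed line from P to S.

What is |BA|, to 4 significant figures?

29.88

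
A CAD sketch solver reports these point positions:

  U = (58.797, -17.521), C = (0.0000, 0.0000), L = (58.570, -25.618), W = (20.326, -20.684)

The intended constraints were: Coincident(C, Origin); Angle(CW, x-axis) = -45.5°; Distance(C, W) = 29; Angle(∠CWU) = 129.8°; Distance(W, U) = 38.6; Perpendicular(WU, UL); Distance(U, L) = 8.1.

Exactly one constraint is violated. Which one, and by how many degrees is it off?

Perpendicular(WU, UL) — off by 6.31°.

C = (0.00, 0.00) ✓; CW at -45.50° ✓; |CW| = 29.00 ✓; ∠CWU = 129.8° ✓; |WU| = 38.60 ✓; ∠(WU, UL) = 96.31° ✗; |UL| = 8.100 ✓.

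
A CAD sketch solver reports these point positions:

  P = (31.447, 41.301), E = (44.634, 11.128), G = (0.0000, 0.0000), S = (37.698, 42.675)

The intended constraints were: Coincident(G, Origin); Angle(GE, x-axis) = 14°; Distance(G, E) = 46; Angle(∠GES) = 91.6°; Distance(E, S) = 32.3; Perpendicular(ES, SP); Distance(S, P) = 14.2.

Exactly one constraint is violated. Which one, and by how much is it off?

Distance(S, P) = 14.2 — off by 7.80.

G = (0.00, 0.00) ✓; GE at 14.00° ✓; |GE| = 46.00 ✓; ∠GES = 91.60° ✓; |ES| = 32.30 ✓; ∠(ES, SP) = 90.00° ✓; |SP| = 6.400 ✗.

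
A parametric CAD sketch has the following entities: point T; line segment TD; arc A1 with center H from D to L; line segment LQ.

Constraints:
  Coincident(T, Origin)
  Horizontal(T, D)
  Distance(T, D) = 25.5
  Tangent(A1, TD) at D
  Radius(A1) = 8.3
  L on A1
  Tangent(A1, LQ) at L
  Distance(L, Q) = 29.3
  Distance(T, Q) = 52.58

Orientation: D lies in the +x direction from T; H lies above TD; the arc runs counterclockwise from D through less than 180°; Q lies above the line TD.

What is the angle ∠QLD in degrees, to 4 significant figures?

139.7°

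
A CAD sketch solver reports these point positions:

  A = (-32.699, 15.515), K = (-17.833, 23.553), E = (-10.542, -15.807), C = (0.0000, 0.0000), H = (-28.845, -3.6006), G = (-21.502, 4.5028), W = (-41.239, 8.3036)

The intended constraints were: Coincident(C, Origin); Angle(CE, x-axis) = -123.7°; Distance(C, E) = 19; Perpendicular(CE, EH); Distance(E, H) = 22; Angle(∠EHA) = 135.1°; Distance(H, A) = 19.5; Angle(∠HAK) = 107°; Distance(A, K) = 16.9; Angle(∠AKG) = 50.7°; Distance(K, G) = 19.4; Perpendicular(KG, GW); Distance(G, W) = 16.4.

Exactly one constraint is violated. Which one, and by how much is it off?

Distance(G, W) = 16.4 — off by 3.70.

C = (0.00, 0.00) ✓; CE at -123.7° ✓; |CE| = 19.00 ✓; ∠(CE, EH) = 90.00° ✓; |EH| = 22.00 ✓; ∠EHA = 135.1° ✓; |HA| = 19.50 ✓; ∠HAK = 107.0° ✓; |AK| = 16.90 ✓; ∠AKG = 50.70° ✓; |KG| = 19.40 ✓; ∠(KG, GW) = 90.00° ✓; |GW| = 20.10 ✗.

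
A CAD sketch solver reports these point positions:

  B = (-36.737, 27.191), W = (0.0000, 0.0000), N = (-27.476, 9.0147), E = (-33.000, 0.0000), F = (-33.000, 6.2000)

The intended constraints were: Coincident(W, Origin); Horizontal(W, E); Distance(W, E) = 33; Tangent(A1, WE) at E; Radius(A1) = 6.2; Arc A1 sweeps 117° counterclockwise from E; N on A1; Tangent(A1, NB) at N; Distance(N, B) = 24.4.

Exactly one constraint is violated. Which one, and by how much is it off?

Distance(N, B) = 24.4 — off by 4.00.

W = (0.00, 0.00) ✓; W.y = 0.00, E.y = 0.00 ✓; |WE| = 33.00 ✓; ∠(FE, EW) = 90.00° ✓; |FE| = 6.200 ✓; bearing(F→N) − bearing(F→E) = 117.0° ✓; |FN| = 6.200 ✓; ∠(FN, NB) = 90.00° ✓; |NB| = 20.40 ✗.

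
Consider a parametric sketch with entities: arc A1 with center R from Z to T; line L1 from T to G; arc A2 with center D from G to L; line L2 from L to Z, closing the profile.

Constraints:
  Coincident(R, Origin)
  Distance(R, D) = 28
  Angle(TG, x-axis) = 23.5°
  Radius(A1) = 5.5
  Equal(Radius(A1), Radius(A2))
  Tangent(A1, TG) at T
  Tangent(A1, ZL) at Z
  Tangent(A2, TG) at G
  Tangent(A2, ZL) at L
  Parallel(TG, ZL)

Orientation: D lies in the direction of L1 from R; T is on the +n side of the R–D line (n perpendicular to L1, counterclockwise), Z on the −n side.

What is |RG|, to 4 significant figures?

28.54

The slot axis is L1's direction at 23.5°, so u = (cos 23.5°, sin 23.5°) = (0.9171, 0.3987) and n = (−sin 23.5°, cos 23.5°) = (-0.3987, 0.9171). R is at the origin and D lies 28.0 along u from R, so D = 28.0·u = (25.68, 11.16). Tangency of A1 to both parallel lines with radius 5.5 puts T and Z at R ± 5.5·n: T = (-2.193, 5.044), Z = (2.193, -5.044). Equal radii place G and L the same way about D: G = D + 5.5·n = (23.48, 16.21), L = D − 5.5·n = (27.87, 6.121). Then |RG| = |G − R| = 28.54.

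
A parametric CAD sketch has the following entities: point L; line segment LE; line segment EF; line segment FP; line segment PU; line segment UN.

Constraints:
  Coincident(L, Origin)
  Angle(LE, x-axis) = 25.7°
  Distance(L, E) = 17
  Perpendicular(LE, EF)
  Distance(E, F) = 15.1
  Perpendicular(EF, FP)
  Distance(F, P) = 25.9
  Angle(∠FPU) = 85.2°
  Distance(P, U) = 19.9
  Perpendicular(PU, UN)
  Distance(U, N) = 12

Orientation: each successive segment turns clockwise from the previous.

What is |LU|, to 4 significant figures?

8.644

EF ⟂ FP, so FP runs at -154.3°; with |FP| = 25.9, P = (-1.471, -17.47). ∠FPU = 85.2° gives PU at 110.9° from the x-axis; with |PU| = 19.9, U = (-8.570, 1.125). Then |LU| = |U − L| = 8.644.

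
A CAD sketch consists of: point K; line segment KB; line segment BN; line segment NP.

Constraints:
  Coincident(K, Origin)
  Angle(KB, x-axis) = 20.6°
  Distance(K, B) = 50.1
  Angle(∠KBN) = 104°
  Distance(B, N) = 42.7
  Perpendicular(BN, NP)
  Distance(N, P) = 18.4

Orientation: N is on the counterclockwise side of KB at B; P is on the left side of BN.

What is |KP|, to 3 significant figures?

62.6

K is at the origin; KB runs at 20.6° with length 50.1, so B = 50.1·(cos 20.6°, sin 20.6°) = (46.9, 17.6). ∠KBN = 104.0°, so BN runs at 20.6° + (180° − 104.0°) = 96.6° from the x-axis; with |BN| = 42.7, N = B + 42.7·(cos 96.6°, sin 96.6°) = (42.0, 60.0). BN ⟂ NP; with |NP| = 18.4 on the left of BN, P = N + 18.4·(-0.993, -0.115) = (23.7, 57.9). Then |KP| = |P − K| = 62.6.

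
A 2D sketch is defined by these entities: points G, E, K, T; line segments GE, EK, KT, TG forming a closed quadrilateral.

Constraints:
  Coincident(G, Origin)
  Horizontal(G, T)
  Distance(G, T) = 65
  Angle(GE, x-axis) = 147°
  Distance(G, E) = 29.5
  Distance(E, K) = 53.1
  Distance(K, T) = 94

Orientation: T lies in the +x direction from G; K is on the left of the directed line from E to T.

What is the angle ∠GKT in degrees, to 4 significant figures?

43.68°

G is at the origin; G and T share the same y with |GT| = 65.0 and T in +x, so T = (65.0, 0). GE runs at 147.0° with |GE| = 29.5, so E = (-24.74, 16.07). K is determined by |EK| = 53.1 and |KT| = 94.0 together: it lies at the intersection of circle(E, 53.1) and circle(T, 94.0). With |ET| = 91.17, the foot of the radical line on ET is 12.59 from E and the perpendicular offset is √(53.1² − 12.59²) = 51.59. Taking the left-of-ET solution: K = (-3.259, 64.63).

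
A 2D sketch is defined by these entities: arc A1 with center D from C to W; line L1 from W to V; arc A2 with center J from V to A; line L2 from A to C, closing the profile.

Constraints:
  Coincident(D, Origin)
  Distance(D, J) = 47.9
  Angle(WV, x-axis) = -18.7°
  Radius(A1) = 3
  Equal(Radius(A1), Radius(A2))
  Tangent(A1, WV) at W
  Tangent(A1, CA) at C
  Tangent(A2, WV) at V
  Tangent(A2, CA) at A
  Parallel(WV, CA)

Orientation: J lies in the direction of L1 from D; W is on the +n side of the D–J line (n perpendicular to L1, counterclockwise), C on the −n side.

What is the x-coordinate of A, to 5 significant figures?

44.410

Tangency of A1 to both parallel lines with radius 3.0 puts W and C at D ± 3.0·n: W = (0.96184, 2.8416), C = (-0.96184, -2.8416). Equal radii place V and A the same way about J: V = J + 3.0·n = (46.333, -12.516), A = J − 3.0·n = (44.410, -18.199). So A.x = 44.410.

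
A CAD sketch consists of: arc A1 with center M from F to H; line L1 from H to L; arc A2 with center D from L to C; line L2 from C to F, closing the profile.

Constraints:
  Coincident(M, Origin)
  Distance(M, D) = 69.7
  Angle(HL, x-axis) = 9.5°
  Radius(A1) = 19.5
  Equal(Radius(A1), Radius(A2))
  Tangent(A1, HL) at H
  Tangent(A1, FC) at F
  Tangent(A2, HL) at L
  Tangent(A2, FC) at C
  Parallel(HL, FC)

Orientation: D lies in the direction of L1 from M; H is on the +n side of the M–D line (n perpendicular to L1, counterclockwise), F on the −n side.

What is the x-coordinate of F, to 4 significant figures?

3.218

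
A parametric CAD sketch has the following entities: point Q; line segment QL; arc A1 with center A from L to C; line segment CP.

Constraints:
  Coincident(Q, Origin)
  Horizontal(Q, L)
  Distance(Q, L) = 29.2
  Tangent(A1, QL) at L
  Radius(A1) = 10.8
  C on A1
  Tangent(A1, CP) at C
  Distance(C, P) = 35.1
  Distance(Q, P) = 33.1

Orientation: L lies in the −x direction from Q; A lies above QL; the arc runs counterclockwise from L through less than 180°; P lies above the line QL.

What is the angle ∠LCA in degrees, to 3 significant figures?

62.8°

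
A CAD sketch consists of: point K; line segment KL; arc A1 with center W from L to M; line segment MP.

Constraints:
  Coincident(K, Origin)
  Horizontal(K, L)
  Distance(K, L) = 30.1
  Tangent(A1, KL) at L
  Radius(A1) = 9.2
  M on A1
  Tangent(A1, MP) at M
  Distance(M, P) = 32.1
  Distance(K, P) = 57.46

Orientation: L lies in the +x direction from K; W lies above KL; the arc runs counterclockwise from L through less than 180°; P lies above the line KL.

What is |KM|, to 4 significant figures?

40.30

Checks: |WM| = 9.200 ✓; ∠(WM, MP) = 90.00° ✓; |MP| = 32.10 ✓; |KP| = 57.46 ✓.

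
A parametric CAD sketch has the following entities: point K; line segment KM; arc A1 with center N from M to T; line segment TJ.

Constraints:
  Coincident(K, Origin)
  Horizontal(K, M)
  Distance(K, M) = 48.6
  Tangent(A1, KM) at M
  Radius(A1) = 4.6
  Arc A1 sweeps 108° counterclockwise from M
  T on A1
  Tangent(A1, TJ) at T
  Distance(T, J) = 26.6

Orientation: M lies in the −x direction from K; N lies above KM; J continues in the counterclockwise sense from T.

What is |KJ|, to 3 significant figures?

61.1

K is at the origin; KM is horizontal with |KM| = 48.6 and M on the −x side, so M = (-48.6, 0.00). A1 meets KM tangentially, so NM is at right angles to KM, so N = M + (0, 4.6) = (-48.6, 4.60). On A1, M sits at bearing -90° from N; a 108° counterclockwise sweep puts T at bearing 18°, so T = N + 4.6·(cos 18°, sin 18°) = (-44.2, 6.02). Tangency of A1 to TJ means the radius NT is perpendicular to TJ, so TJ runs along (−sin 18°, cos 18°); with |TJ| = 26.6, J = (-52.4, 31.3). Then |KJ| = |J − K| = 61.1.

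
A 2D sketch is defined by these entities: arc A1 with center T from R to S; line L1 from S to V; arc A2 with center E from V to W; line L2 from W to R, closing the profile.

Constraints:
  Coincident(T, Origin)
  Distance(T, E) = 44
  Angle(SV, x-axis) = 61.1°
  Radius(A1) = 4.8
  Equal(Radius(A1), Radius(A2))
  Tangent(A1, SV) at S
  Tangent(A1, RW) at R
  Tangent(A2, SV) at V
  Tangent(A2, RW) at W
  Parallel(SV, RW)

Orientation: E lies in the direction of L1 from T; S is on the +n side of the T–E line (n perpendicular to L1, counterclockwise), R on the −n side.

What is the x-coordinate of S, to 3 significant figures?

-4.20

T is at the origin and E lies 44.0 along u from T, so E = 44.0·u = (21.3, 38.5). Tangency of A1 to both parallel lines with radius 4.8 puts S and R at T ± 4.8·n: S = (-4.20, 2.32), R = (4.20, -2.32). So S.x = -4.20.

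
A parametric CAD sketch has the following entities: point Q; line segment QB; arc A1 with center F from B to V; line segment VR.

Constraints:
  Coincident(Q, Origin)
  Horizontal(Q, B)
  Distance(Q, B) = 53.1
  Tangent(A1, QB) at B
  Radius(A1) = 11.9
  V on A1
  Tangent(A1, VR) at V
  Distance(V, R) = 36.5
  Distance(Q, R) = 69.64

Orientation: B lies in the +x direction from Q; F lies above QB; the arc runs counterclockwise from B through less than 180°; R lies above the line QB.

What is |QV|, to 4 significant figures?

66.09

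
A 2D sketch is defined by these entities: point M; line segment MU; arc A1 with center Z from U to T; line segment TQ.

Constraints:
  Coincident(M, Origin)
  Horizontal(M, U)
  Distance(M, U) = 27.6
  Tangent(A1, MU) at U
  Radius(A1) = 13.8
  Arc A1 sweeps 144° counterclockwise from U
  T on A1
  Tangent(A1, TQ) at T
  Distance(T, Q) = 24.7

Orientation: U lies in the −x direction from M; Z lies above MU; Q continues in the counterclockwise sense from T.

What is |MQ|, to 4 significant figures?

55.83

M is at the origin; MU is horizontal with |MU| = 27.6 and U on the −x side, so U = (-27.60, 0.000). A1 meets MU tangentially, so ZU is at right angles to MU, so Z = U + (0, 13.8) = (-27.60, 13.80). On A1, U sits at bearing -90° from Z; a 144° counterclockwise sweep puts T at bearing 54°, so T = Z + 13.8·(cos 54°, sin 54°) = (-19.49, 24.96). Tangency of A1 to TQ means the radius ZT is perpendicular to TQ, so TQ runs along (−sin 54°, cos 54°); with |TQ| = 24.7, Q = (-39.47, 39.48). Then |MQ| = |Q − M| = 55.83.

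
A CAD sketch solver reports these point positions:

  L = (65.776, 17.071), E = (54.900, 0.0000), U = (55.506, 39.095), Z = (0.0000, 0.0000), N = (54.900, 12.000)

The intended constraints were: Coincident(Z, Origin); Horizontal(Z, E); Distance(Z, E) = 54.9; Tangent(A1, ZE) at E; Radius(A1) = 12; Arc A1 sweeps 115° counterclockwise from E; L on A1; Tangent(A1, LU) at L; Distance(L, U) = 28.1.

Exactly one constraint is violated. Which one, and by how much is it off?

Distance(L, U) = 28.1 — off by 3.80.

Z = (0.00, 0.00) ✓; Z.y = 0.00, E.y = 0.00 ✓; |ZE| = 54.90 ✓; ∠(NE, EZ) = 90.00° ✓; |NE| = 12.00 ✓; bearing(N→L) − bearing(N→E) = 115.0° ✓; |NL| = 12.00 ✓; ∠(NL, LU) = 90.00° ✓; |LU| = 24.30 ✗.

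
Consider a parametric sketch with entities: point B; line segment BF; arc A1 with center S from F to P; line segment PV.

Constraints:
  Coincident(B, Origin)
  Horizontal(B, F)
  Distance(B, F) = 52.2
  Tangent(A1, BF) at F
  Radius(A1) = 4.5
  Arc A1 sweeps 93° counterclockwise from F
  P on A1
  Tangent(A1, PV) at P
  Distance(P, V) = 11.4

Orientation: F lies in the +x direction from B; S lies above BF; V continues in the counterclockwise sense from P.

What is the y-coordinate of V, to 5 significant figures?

16.120

On A1, F sits at bearing -90° from S; a 93° counterclockwise sweep puts P at bearing 3°, so P = S + 4.5·(cos 3°, sin 3°) = (56.694, 4.7355). The tangent condition forces SP to be normal to PV, so PV runs along (−sin 3°, cos 3°); with |PV| = 11.4, V = (56.097, 16.120). So V.y = 16.120.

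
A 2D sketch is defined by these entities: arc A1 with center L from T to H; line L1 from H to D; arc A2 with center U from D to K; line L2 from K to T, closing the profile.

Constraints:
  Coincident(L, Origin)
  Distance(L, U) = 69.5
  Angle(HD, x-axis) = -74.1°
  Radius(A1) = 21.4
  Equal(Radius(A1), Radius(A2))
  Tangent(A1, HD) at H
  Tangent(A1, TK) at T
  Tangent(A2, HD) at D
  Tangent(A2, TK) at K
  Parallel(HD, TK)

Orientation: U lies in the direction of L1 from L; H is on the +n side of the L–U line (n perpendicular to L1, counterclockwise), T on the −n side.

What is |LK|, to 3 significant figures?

72.7

The slot axis is L1's direction at -74.1°, so u = (cos -74.1°, sin -74.1°) = (0.274, -0.962) and n = (−sin -74.1°, cos -74.1°) = (0.962, 0.274). L is at the origin and U lies 69.5 along u from L, so U = 69.5·u = (19.0, -66.8). Tangency of A1 to both parallel lines with radius 21.4 puts H and T at L ± 21.4·n: H = (20.6, 5.86), T = (-20.6, -5.86). Equal radii place D and K the same way about U: D = U + 21.4·n = (39.6, -61.0), K = U − 21.4·n = (-1.54, -72.7). Then |LK| = |K − L| = 72.7.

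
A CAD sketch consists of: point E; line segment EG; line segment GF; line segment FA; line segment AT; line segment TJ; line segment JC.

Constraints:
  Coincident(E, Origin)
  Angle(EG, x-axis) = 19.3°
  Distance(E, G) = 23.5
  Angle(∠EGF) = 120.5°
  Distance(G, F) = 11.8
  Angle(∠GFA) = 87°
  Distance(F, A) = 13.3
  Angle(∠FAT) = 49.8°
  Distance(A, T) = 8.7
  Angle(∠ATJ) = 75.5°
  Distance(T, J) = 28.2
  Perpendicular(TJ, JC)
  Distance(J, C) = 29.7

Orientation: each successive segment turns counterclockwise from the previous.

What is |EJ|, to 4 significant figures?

49.25

∠FAT = 49.8° gives AT at -58.00° from the x-axis; with |AT| = 8.7, T = (15.92, 13.86). ∠ATJ = 75.5° gives TJ at 46.50° from the x-axis; with |TJ| = 28.2, J = (35.33, 34.32). Then |EJ| = |J − E| = 49.25.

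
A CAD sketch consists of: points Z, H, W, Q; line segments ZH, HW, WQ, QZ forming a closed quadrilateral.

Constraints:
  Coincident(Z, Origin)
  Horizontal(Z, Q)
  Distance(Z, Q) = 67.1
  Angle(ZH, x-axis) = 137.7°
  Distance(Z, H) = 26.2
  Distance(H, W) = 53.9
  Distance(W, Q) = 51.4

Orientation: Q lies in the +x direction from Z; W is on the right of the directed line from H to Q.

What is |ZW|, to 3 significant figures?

27.7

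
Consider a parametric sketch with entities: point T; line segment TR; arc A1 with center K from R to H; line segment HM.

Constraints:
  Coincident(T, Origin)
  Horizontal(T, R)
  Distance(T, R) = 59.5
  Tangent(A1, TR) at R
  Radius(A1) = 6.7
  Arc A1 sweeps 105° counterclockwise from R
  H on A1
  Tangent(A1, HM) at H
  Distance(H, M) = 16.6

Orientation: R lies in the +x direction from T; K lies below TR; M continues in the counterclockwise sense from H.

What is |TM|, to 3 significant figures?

62.3

T is at the origin; TR is horizontal with |TR| = 59.5 and R on the +x side, so R = (59.5, 0.00). The tangent condition forces KR to be normal to TR, so K = R + (0, -6.7) = (59.5, -6.70). On A1, R sits at bearing 90° from K; a 105° counterclockwise sweep puts H at bearing 195°, so H = K + 6.7·(cos 195°, sin 195°) = (53.0, -8.43). Since A1 is tangent to HM there, KH ⟂ HM, so HM runs along (−sin 195°, cos 195°); with |HM| = 16.6, M = (57.3, -24.5). Then |TM| = |M − T| = 62.3.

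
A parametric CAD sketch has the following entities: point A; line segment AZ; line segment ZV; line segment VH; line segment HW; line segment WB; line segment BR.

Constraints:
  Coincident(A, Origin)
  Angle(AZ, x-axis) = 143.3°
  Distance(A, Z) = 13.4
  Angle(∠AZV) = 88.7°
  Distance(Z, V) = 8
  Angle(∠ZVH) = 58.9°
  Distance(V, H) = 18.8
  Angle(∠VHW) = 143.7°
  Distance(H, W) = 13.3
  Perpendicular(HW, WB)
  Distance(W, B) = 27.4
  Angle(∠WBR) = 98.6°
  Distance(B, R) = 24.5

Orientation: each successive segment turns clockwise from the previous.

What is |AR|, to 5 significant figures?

30.422

A is at the origin; AZ runs at 143.3° with length 13.4, so Z = (-10.744, 8.0082). ∠AZV = 88.7° gives ZV at 52.000° from the x-axis; with |ZV| = 8.0, V = (-5.8185, 14.312). ∠ZVH = 58.9° gives VH at -69.100° from the x-axis; with |VH| = 18.8, H = (0.88817, -3.2508). ∠VHW = 143.7° gives HW at -105.40° from the x-axis; with |HW| = 13.3, W = (-2.6437, -16.073). HW ⟂ WB, so WB runs at 164.60°; with |WB| = 27.4, B = (-29.060, -8.7970). ∠WBR = 98.6° gives BR at 83.200° from the x-axis; with |BR| = 24.5, R = (-26.159, 15.531). Then |AR| = |R − A| = 30.422.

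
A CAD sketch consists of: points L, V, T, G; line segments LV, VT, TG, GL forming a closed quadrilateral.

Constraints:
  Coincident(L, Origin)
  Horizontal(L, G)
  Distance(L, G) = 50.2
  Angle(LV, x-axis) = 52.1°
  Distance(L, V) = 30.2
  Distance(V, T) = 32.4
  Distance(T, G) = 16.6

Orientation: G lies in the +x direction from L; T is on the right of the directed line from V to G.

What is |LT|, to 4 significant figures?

34.53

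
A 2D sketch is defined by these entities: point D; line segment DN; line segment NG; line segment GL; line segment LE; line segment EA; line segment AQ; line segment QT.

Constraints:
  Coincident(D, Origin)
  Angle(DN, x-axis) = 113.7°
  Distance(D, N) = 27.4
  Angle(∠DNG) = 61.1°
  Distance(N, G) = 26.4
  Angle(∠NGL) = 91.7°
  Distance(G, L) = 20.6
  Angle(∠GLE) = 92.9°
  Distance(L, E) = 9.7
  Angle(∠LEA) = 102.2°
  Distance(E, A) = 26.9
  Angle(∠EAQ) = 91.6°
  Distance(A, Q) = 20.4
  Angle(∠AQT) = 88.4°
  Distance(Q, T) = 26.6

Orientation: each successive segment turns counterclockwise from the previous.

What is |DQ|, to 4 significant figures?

38.18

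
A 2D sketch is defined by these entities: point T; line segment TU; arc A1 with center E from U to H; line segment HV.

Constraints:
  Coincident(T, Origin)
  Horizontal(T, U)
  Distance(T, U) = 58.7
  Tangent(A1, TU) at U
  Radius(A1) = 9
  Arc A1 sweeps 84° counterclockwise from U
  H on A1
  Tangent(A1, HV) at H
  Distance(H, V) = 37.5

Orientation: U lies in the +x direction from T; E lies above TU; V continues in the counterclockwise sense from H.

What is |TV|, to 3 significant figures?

84.7

On A1, U sits at bearing -90° from E; an 84° counterclockwise sweep puts H at bearing -6°, so H = E + 9.0·(cos -6°, sin -6°) = (67.7, 8.06). Tangency of A1 to HV means the radius EH is perpendicular to HV, so HV runs along (−sin -6°, cos -6°); with |HV| = 37.5, V = (71.6, 45.4). Then |TV| = |V − T| = 84.7.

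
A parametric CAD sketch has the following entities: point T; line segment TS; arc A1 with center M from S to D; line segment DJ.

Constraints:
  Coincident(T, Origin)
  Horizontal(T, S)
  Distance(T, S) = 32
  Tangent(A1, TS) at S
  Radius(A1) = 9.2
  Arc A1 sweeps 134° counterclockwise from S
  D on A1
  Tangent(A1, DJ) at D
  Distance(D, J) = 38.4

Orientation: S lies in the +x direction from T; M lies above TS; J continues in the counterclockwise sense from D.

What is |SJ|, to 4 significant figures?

47.64

T is at the origin; TS is horizontal with |TS| = 32.0 and S on the +x side, so S = (32.00, 0.000). Since A1 is tangent to TS there, MS ⟂ TS, so M = S + (0, 9.2) = (32.00, 9.200). On A1, S sits at bearing -90° from M; a 134° counterclockwise sweep puts D at bearing 44°, so D = M + 9.2·(cos 44°, sin 44°) = (38.62, 15.59). A1 meets DJ tangentially, so MD is at right angles to DJ, so DJ runs along (−sin 44°, cos 44°); with |DJ| = 38.4, J = (11.94, 43.21). Then |SJ| = |J − S| = 47.64.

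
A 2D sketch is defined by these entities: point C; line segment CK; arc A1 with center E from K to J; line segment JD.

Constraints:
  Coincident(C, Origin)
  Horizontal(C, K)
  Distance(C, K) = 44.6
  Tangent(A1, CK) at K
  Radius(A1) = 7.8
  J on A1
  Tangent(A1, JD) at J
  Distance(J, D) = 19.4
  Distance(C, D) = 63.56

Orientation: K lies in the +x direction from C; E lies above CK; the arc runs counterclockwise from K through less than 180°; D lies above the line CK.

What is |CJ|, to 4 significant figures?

51.98

Checks: |CK| = 44.60 ✓; |EJ| = 7.800 ✓; ∠(EJ, JD) = 90.00° ✓; |JD| = 19.40 ✓; |CD| = 63.56 ✓.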